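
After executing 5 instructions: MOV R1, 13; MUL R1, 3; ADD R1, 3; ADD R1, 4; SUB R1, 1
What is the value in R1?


Register state trace:
  MOV R1, 13  → R1 = 13
  MUL R1, 3  → R1 = 13 * 3 = 39
  ADD R1, 3  → R1 = 39 + 3 = 42
  ADD R1, 4  → R1 = 42 + 4 = 46
  SUB R1, 1  → R1 = 46 - 1 = 45
Final: R1 = 45

45


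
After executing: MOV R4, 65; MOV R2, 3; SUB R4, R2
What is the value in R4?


Register state trace:
  MOV R4, 65  → R4 = 65
  MOV R2, 3  → R2 = 3
  SUB R4, R2  → R4 = 65 - 3 = 62
Final: R4 = 62

62


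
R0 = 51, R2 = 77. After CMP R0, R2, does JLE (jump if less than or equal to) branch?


Trace:
  R0 = 51, R2 = 77
  CMP R0, R2  → compares 51 vs 77
  JLE checks: is 51 less than or equal to 77?
  51 < 77, so condition is true
Branch taken: Yes

Yes


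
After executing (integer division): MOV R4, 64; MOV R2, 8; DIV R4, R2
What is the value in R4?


Register state trace:
  MOV R4, 64  → R4 = 64
  MOV R2, 8  → R2 = 8
  DIV R4, R2  → R4 = 64 // 8 = 8
Final: R4 = 8

8


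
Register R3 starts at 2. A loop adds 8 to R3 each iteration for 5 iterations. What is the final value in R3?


Starting value: R3 = 2
  Iter 1: R3 = 2 + 8 = 10
  Iter 2: R3 = 10 + 8 = 18
  Iter 3: R3 = 18 + 8 = 26
  Iter 4: R3 = 26 + 8 = 34
  Iter 5: R3 = 34 + 8 = 42
Final: R3 = 42

42


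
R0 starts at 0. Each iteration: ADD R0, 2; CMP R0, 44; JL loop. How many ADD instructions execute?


Loop trace (R0 starts at 0, target 44, step 2):
  ADD #1: R0 = 0 + 2 = 2  → 2 < 44, loop
  ADD #2: R0 = 2 + 2 = 4  → 4 < 44, loop
  ADD #3: R0 = 4 + 2 = 6  → 6 < 44, loop
  ADD #4: R0 = 6 + 2 = 8  → 8 < 44, loop
  ADD #5: R0 = 8 + 2 = 10  → 10 < 44, loop
  ADD #6: R0 = 10 + 2 = 12  → 12 < 44, loop
  ADD #7: R0 = 12 + 2 = 14  → 14 < 44, loop
  ADD #8: R0 = 14 + 2 = 16  → 16 < 44, loop
  ADD #9: R0 = 16 + 2 = 18  → 18 < 44, loop
  ADD #10: R0 = 18 + 2 = 20  → 20 < 44, loop
  ADD #11: R0 = 20 + 2 = 22  → 22 < 44, loop
  ADD #12: R0 = 22 + 2 = 24  → 24 < 44, loop
  ADD #13: R0 = 24 + 2 = 26  → 26 < 44, loop
  ADD #14: R0 = 26 + 2 = 28  → 28 < 44, loop
  ADD #15: R0 = 28 + 2 = 30  → 30 < 44, loop
  ADD #16: R0 = 30 + 2 = 32  → 32 < 44, loop
  ADD #17: R0 = 32 + 2 = 34  → 34 < 44, loop
  ADD #18: R0 = 34 + 2 = 36  → 36 < 44, loop
  ADD #19: R0 = 36 + 2 = 38  → 38 < 44, loop
  ADD #20: R0 = 38 + 2 = 40  → 40 < 44, loop
  ADD #21: R0 = 40 + 2 = 42  → 42 < 44, loop
  ADD #22: R0 = 42 + 2 = 44  → 44 >= 44, exit
Total ADD instructions: 22

22


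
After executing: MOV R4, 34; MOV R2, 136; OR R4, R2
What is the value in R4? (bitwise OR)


Register state trace:
  MOV R4, 34  → R4 = 34 (0b00100010)
  MOV R2, 136  → R2 = 136 (0b10001000)
  OR R4, R2   → R4 = 34 OR 136 = 170 (0b10101010)
Final: R4 = 170

170


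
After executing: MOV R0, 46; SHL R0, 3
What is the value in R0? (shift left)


Register state trace:
  MOV R0, 46  → R0 = 46
  SHL R0, 3  → R0 = 46 << 3 = 46 * 2^3 = 368
Final: R0 = 368

368


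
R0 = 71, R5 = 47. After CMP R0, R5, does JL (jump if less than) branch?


Trace:
  R0 = 71, R5 = 47
  CMP R0, R5  → compares 71 vs 47
  JL checks: is 71 less than 47?
  71 > 47, so condition is false
Branch taken: No

No


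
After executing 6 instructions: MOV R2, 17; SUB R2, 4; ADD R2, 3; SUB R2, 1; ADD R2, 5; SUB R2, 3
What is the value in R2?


Register state trace:
  MOV R2, 17  → R2 = 17
  SUB R2, 4  → R2 = 17 - 4 = 13
  ADD R2, 3  → R2 = 13 + 3 = 16
  SUB R2, 1  → R2 = 16 - 1 = 15
  ADD R2, 5  → R2 = 15 + 5 = 20
  SUB R2, 3  → R2 = 20 - 3 = 17
Final: R2 = 17

17


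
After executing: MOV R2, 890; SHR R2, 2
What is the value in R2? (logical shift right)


Register state trace:
  MOV R2, 890  → R2 = 890
  SHR R2, 2  → R2 = 890 >> 2 = 890 // 2^2 = 222
Final: R2 = 222

222


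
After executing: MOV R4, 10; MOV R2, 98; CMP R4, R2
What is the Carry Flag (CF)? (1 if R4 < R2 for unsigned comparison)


Register state trace:
  MOV R4, 10  → R4 = 10
  MOV R2, 98  → R2 = 98
  CMP R4, R2  → unsigned 10 - 98: borrow occurs
  10 < 98, so CF = 1
CF = 1

1


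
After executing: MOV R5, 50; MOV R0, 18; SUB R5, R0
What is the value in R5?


Register state trace:
  MOV R5, 50  → R5 = 50
  MOV R0, 18  → R0 = 18
  SUB R5, R0  → R5 = 50 - 18 = 32
Final: R5 = 32

32


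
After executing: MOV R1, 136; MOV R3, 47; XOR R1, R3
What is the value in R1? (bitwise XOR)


Register state trace:
  MOV R1, 136  → R1 = 136 (0b10001000)
  MOV R3, 47  → R3 = 47 (0b00101111)
  XOR R1, R3  → R1 = 136 XOR 47 = 167 (0b10100111)
Final: R1 = 167

167


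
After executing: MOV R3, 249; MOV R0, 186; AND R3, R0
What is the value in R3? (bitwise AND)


Register state trace:
  MOV R3, 249  → R3 = 249 (0b11111001)
  MOV R0, 186  → R0 = 186 (0b10111010)
  AND R3, R0  → R3 = 249 AND 186 = 184 (0b10111000)
Final: R3 = 184

184


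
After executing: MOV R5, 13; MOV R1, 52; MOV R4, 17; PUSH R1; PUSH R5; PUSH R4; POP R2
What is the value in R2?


Stack trace (top is rightmost):
  MOV R5, 13  → R5 = 13
  MOV R1, 52  → R1 = 52
  MOV R4, 17  → R4 = 17
  PUSH R1  → stack: [52]
  PUSH R5  → stack: [52, 13]
  PUSH R4  → stack: [52, 13, 17]
  POP R2  → R2 = 17, stack: [52, 13]
Final: R2 = 17

17


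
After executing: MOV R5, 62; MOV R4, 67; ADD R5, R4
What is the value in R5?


Register state trace:
  MOV R5, 62  → R5 = 62
  MOV R4, 67  → R4 = 67
  ADD R5, R4  → R5 = 62 + 67 = 129
Final: R5 = 129

129


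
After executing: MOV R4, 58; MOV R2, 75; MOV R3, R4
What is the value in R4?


Register state trace:
  MOV R4, 58  → R4 = 58
  MOV R2, 75  → R2 = 75
  MOV R3, R4  → R3 = 58
Final: R4 = 58

58


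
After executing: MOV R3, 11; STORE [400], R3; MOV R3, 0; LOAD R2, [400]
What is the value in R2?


Register and memory trace:
  MOV R3, 11  → R3 = 11
  STORE [400], R3  → mem[400] = 11
  MOV R3, 0  → R3 = 0
  LOAD R2, [400]  → R2 = mem[400] = 11
Final: R2 = 11

11


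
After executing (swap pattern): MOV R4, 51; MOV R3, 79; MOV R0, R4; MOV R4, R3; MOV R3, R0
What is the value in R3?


Register state trace (swap pattern):
  MOV R4, 51  → R4 = 51
  MOV R3, 79  → R3 = 79
  MOV R0, R4  → R0 = 51  (save R4)
  MOV R4, R3  → R4 = 79  (R4 gets R3's value)
  MOV R3, R0  → R3 = 51  (R3 gets saved value)
Final: R3 = 51

51


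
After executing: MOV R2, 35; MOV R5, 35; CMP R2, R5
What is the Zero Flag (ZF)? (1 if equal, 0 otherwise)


Register state trace:
  MOV R2, 35  → R2 = 35
  MOV R5, 35  → R5 = 35
  CMP R2, R5  → computes 35 - 35 = 0
  Result is zero, so values are equal
ZF = 1

1


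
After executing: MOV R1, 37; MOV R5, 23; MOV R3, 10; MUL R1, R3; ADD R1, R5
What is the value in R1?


Register state trace:
  MOV R1, 37  → R1 = 37
  MOV R5, 23  → R5 = 23
  MOV R3, 10  → R3 = 10
  MUL R1, R3  → R1 = 37 * 10 = 370
  ADD R1, R5  → R1 = 370 + 23 = 393
Final: R1 = 393

393


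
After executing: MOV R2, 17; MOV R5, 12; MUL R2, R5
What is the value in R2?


Register state trace:
  MOV R2, 17  → R2 = 17
  MOV R5, 12  → R5 = 12
  MUL R2, R5  → R2 = 17 * 12 = 204
Final: R2 = 204

204


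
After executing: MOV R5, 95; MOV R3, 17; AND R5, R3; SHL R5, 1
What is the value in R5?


Register state trace:
  MOV R5, 95  → R5 = 95 (0b01011111)
  MOV R3, 17  → R3 = 17 (0b00010001)
  AND R5, R3  → R5 = 95 AND 17 = 17 (0b00010001)
  SHL R5, 1  → R5 = 17 << 1 = 34
Final: R5 = 34

34


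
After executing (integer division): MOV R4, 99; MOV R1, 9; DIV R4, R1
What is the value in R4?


Register state trace:
  MOV R4, 99  → R4 = 99
  MOV R1, 9  → R1 = 9
  DIV R4, R1  → R4 = 99 // 9 = 11
Final: R4 = 11

11


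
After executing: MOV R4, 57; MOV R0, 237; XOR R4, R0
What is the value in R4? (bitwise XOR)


Register state trace:
  MOV R4, 57  → R4 = 57 (0b00111001)
  MOV R0, 237  → R0 = 237 (0b11101101)
  XOR R4, R0  → R4 = 57 XOR 237 = 212 (0b11010100)
Final: R4 = 212

212


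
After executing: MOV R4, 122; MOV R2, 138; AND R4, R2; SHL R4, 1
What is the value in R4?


Register state trace:
  MOV R4, 122  → R4 = 122 (0b01111010)
  MOV R2, 138  → R2 = 138 (0b10001010)
  AND R4, R2  → R4 = 122 AND 138 = 10 (0b00001010)
  SHL R4, 1  → R4 = 10 << 1 = 20
Final: R4 = 20

20


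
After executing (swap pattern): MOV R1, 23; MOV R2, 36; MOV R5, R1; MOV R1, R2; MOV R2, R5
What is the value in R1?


Register state trace (swap pattern):
  MOV R1, 23  → R1 = 23
  MOV R2, 36  → R2 = 36
  MOV R5, R1  → R5 = 23  (save R1)
  MOV R1, R2  → R1 = 36  (R1 gets R2's value)
  MOV R2, R5  → R2 = 23  (R2 gets saved value)
Final: R1 = 36

36


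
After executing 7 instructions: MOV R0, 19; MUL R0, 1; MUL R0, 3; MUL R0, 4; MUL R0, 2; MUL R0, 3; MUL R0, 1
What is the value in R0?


Register state trace:
  MOV R0, 19  → R0 = 19
  MUL R0, 1  → R0 = 19 * 1 = 19
  MUL R0, 3  → R0 = 19 * 3 = 57
  MUL R0, 4  → R0 = 57 * 4 = 228
  MUL R0, 2  → R0 = 228 * 2 = 456
  MUL R0, 3  → R0 = 456 * 3 = 1368
  MUL R0, 1  → R0 = 1368 * 1 = 1368
Final: R0 = 1368

1368


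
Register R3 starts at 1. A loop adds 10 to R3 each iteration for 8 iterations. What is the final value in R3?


Starting value: R3 = 1
  Iter 1: R3 = 1 + 10 = 11
  Iter 2: R3 = 11 + 10 = 21
  Iter 3: R3 = 21 + 10 = 31
  Iter 4: R3 = 31 + 10 = 41
  Iter 5: R3 = 41 + 10 = 51
  Iter 6: R3 = 51 + 10 = 61
  Iter 7: R3 = 61 + 10 = 71
  Iter 8: R3 = 71 + 10 = 81
Final: R3 = 81

81


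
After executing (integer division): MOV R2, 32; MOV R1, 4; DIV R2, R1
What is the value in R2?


Register state trace:
  MOV R2, 32  → R2 = 32
  MOV R1, 4  → R1 = 4
  DIV R2, R1  → R2 = 32 // 4 = 8
Final: R2 = 8

8


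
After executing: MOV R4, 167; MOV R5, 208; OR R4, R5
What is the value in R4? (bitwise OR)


Register state trace:
  MOV R4, 167  → R4 = 167 (0b10100111)
  MOV R5, 208  → R5 = 208 (0b11010000)
  OR R4, R5   → R4 = 167 OR 208 = 247 (0b11110111)
Final: R4 = 247

247


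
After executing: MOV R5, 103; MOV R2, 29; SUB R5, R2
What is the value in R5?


Register state trace:
  MOV R5, 103  → R5 = 103
  MOV R2, 29  → R2 = 29
  SUB R5, R2  → R5 = 103 - 29 = 74
Final: R5 = 74

74


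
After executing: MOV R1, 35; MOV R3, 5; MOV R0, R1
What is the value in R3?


Register state trace:
  MOV R1, 35  → R1 = 35
  MOV R3, 5  → R3 = 5
  MOV R0, R1  → R0 = 35
Final: R3 = 5

5


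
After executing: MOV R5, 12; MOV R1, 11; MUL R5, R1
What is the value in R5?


Register state trace:
  MOV R5, 12  → R5 = 12
  MOV R1, 11  → R1 = 11
  MUL R5, R1  → R5 = 12 * 11 = 132
Final: R5 = 132

132


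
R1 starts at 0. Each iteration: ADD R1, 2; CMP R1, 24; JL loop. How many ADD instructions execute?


Loop trace (R1 starts at 0, target 24, step 2):
  ADD #1: R1 = 0 + 2 = 2  → 2 < 24, loop
  ADD #2: R1 = 2 + 2 = 4  → 4 < 24, loop
  ADD #3: R1 = 4 + 2 = 6  → 6 < 24, loop
  ADD #4: R1 = 6 + 2 = 8  → 8 < 24, loop
  ADD #5: R1 = 8 + 2 = 10  → 10 < 24, loop
  ADD #6: R1 = 10 + 2 = 12  → 12 < 24, loop
  ADD #7: R1 = 12 + 2 = 14  → 14 < 24, loop
  ADD #8: R1 = 14 + 2 = 16  → 16 < 24, loop
  ADD #9: R1 = 16 + 2 = 18  → 18 < 24, loop
  ADD #10: R1 = 18 + 2 = 20  → 20 < 24, loop
  ADD #11: R1 = 20 + 2 = 22  → 22 < 24, loop
  ADD #12: R1 = 22 + 2 = 24  → 24 >= 24, exit
Total ADD instructions: 12

12


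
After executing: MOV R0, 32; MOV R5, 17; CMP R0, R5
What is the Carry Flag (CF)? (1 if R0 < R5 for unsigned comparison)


Register state trace:
  MOV R0, 32  → R0 = 32
  MOV R5, 17  → R5 = 17
  CMP R0, R5  → unsigned 32 - 17: no borrow
  32 >= 17, so CF = 0
CF = 0

0


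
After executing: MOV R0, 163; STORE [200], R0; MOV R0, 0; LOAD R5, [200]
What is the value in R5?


Register and memory trace:
  MOV R0, 163  → R0 = 163
  STORE [200], R0  → mem[200] = 163
  MOV R0, 0  → R0 = 0
  LOAD R5, [200]  → R5 = mem[200] = 163
Final: R5 = 163

163


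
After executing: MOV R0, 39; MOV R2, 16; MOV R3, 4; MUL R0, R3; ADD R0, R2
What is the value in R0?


Register state trace:
  MOV R0, 39  → R0 = 39
  MOV R2, 16  → R2 = 16
  MOV R3, 4  → R3 = 4
  MUL R0, R3  → R0 = 39 * 4 = 156
  ADD R0, R2  → R0 = 156 + 16 = 172
Final: R0 = 172

172


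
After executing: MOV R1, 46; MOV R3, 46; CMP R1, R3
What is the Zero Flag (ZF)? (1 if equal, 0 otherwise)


Register state trace:
  MOV R1, 46  → R1 = 46
  MOV R3, 46  → R3 = 46
  CMP R1, R3  → computes 46 - 46 = 0
  Result is zero, so values are equal
ZF = 1

1


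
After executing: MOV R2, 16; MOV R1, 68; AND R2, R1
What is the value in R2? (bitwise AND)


Register state trace:
  MOV R2, 16  → R2 = 16 (0b00010000)
  MOV R1, 68  → R1 = 68 (0b01000100)
  AND R2, R1  → R2 = 16 AND 68 = 0 (0b00000000)
Final: R2 = 0

0


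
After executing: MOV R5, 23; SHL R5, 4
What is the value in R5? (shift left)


Register state trace:
  MOV R5, 23  → R5 = 23
  SHL R5, 4  → R5 = 23 << 4 = 23 * 2^4 = 368
Final: R5 = 368

368


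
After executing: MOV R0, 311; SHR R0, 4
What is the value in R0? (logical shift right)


Register state trace:
  MOV R0, 311  → R0 = 311
  SHR R0, 4  → R0 = 311 >> 4 = 311 // 2^4 = 19
Final: R0 = 19

19


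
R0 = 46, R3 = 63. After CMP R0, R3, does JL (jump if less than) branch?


Trace:
  R0 = 46, R3 = 63
  CMP R0, R3  → compares 46 vs 63
  JL checks: is 46 less than 63?
  46 < 63, so condition is true
Branch taken: Yes

Yes


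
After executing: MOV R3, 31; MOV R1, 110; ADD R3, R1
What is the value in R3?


Register state trace:
  MOV R3, 31  → R3 = 31
  MOV R1, 110  → R1 = 110
  ADD R3, R1  → R3 = 31 + 110 = 141
Final: R3 = 141

141


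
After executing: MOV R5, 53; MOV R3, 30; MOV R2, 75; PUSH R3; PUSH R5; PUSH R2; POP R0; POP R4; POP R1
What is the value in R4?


Stack trace (top is rightmost):
  MOV R5, 53  → R5 = 53
  MOV R3, 30  → R3 = 30
  MOV R2, 75  → R2 = 75
  PUSH R3  → stack: [30]
  PUSH R5  → stack: [30, 53]
  PUSH R2  → stack: [30, 53, 75]
  POP R0  → R0 = 75, stack: [30, 53]
  POP R4  → R4 = 53, stack: [30]
  POP R1  → R1 = 30, stack: []
Final: R4 = 53

53


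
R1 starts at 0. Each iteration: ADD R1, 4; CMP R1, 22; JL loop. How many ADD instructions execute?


Loop trace (R1 starts at 0, target 22, step 4):
  ADD #1: R1 = 0 + 4 = 4  → 4 < 22, loop
  ADD #2: R1 = 4 + 4 = 8  → 8 < 22, loop
  ADD #3: R1 = 8 + 4 = 12  → 12 < 22, loop
  ADD #4: R1 = 12 + 4 = 16  → 16 < 22, loop
  ADD #5: R1 = 16 + 4 = 20  → 20 < 22, loop
  ADD #6: R1 = 20 + 4 = 24  → 24 >= 22, exit
Total ADD instructions: 6

6


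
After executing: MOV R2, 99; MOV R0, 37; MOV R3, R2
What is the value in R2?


Register state trace:
  MOV R2, 99  → R2 = 99
  MOV R0, 37  → R0 = 37
  MOV R3, R2  → R3 = 99
Final: R2 = 99

99


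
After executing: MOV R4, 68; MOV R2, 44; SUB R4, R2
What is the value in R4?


Register state trace:
  MOV R4, 68  → R4 = 68
  MOV R2, 44  → R2 = 44
  SUB R4, R2  → R4 = 68 - 44 = 24
Final: R4 = 24

24


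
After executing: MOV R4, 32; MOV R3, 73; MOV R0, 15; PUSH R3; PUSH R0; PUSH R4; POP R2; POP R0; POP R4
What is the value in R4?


Stack trace (top is rightmost):
  MOV R4, 32  → R4 = 32
  MOV R3, 73  → R3 = 73
  MOV R0, 15  → R0 = 15
  PUSH R3  → stack: [73]
  PUSH R0  → stack: [73, 15]
  PUSH R4  → stack: [73, 15, 32]
  POP R2  → R2 = 32, stack: [73, 15]
  POP R0  → R0 = 15, stack: [73]
  POP R4  → R4 = 73, stack: []
Final: R4 = 73

73


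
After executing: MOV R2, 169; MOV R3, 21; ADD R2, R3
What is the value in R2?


Register state trace:
  MOV R2, 169  → R2 = 169
  MOV R3, 21  → R3 = 21
  ADD R2, R3  → R2 = 169 + 21 = 190
Final: R2 = 190

190


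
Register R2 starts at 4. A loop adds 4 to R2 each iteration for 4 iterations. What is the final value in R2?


Starting value: R2 = 4
  Iter 1: R2 = 4 + 4 = 8
  Iter 2: R2 = 8 + 4 = 12
  Iter 3: R2 = 12 + 4 = 16
  Iter 4: R2 = 16 + 4 = 20
Final: R2 = 20

20


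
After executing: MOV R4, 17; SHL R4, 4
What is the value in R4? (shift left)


Register state trace:
  MOV R4, 17  → R4 = 17
  SHL R4, 4  → R4 = 17 << 4 = 17 * 2^4 = 272
Final: R4 = 272

272


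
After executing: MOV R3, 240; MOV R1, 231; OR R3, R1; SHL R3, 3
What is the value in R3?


Register state trace:
  MOV R3, 240  → R3 = 240 (0b11110000)
  MOV R1, 231  → R1 = 231 (0b11100111)
  OR R3, R1  → R3 = 240 OR 231 = 247 (0b11110111)
  SHL R3, 3  → R3 = 247 << 3 = 1976
Final: R3 = 1976

1976


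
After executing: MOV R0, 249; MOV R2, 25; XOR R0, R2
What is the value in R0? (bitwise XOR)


Register state trace:
  MOV R0, 249  → R0 = 249 (0b11111001)
  MOV R2, 25  → R2 = 25 (0b00011001)
  XOR R0, R2  → R0 = 249 XOR 25 = 224 (0b11100000)
Final: R0 = 224

224


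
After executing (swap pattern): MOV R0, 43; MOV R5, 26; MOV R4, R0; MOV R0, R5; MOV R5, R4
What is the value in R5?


Register state trace (swap pattern):
  MOV R0, 43  → R0 = 43
  MOV R5, 26  → R5 = 26
  MOV R4, R0  → R4 = 43  (save R0)
  MOV R0, R5  → R0 = 26  (R0 gets R5's value)
  MOV R5, R4  → R5 = 43  (R5 gets saved value)
Final: R5 = 43

43


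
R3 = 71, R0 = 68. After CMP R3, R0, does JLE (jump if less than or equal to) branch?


Trace:
  R3 = 71, R0 = 68
  CMP R3, R0  → compares 71 vs 68
  JLE checks: is 71 less than or equal to 68?
  71 > 68, so condition is false
Branch taken: No

No


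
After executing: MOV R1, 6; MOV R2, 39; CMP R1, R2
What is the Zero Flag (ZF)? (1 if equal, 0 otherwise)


Register state trace:
  MOV R1, 6  → R1 = 6
  MOV R2, 39  → R2 = 39
  CMP R1, R2  → computes 6 - 39 = -33
  Result is nonzero, so values are not equal
ZF = 0

0


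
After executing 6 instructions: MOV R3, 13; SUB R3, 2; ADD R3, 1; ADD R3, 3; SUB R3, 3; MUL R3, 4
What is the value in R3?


Register state trace:
  MOV R3, 13  → R3 = 13
  SUB R3, 2  → R3 = 13 - 2 = 11
  ADD R3, 1  → R3 = 11 + 1 = 12
  ADD R3, 3  → R3 = 12 + 3 = 15
  SUB R3, 3  → R3 = 15 - 3 = 12
  MUL R3, 4  → R3 = 12 * 4 = 48
Final: R3 = 48

48


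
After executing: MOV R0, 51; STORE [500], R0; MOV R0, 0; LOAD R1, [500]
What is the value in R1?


Register and memory trace:
  MOV R0, 51  → R0 = 51
  STORE [500], R0  → mem[500] = 51
  MOV R0, 0  → R0 = 0
  LOAD R1, [500]  → R1 = mem[500] = 51
Final: R1 = 51

51


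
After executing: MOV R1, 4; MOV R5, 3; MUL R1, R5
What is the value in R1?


Register state trace:
  MOV R1, 4  → R1 = 4
  MOV R5, 3  → R5 = 3
  MUL R1, R5  → R1 = 4 * 3 = 12
Final: R1 = 12

12


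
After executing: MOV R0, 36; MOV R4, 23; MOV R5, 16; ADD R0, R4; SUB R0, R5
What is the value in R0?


Register state trace:
  MOV R0, 36  → R0 = 36
  MOV R4, 23  → R4 = 23
  MOV R5, 16  → R5 = 16
  ADD R0, R4  → R0 = 36 + 23 = 59
  SUB R0, R5  → R0 = 59 - 16 = 43
Final: R0 = 43

43


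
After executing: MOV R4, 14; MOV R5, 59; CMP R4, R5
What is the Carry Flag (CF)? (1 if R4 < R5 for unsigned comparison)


Register state trace:
  MOV R4, 14  → R4 = 14
  MOV R5, 59  → R5 = 59
  CMP R4, R5  → unsigned 14 - 59: borrow occurs
  14 < 59, so CF = 1
CF = 1

1


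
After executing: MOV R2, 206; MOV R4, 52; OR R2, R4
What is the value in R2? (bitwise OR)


Register state trace:
  MOV R2, 206  → R2 = 206 (0b11001110)
  MOV R4, 52  → R4 = 52 (0b00110100)
  OR R2, R4   → R2 = 206 OR 52 = 254 (0b11111110)
Final: R2 = 254

254


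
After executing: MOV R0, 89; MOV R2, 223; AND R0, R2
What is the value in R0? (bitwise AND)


Register state trace:
  MOV R0, 89  → R0 = 89 (0b01011001)
  MOV R2, 223  → R2 = 223 (0b11011111)
  AND R0, R2  → R0 = 89 AND 223 = 89 (0b01011001)
Final: R0 = 89

89


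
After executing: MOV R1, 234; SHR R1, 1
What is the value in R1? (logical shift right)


Register state trace:
  MOV R1, 234  → R1 = 234
  SHR R1, 1  → R1 = 234 >> 1 = 234 // 2^1 = 117
Final: R1 = 117

117


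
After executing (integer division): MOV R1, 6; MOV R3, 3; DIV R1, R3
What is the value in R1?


Register state trace:
  MOV R1, 6  → R1 = 6
  MOV R3, 3  → R3 = 3
  DIV R1, R3  → R1 = 6 // 3 = 2
Final: R1 = 2

2


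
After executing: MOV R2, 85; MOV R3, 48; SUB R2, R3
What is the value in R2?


Register state trace:
  MOV R2, 85  → R2 = 85
  MOV R3, 48  → R3 = 48
  SUB R2, R3  → R2 = 85 - 48 = 37
Final: R2 = 37

37


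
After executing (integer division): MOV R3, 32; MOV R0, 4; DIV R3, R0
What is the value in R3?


Register state trace:
  MOV R3, 32  → R3 = 32
  MOV R0, 4  → R0 = 4
  DIV R3, R0  → R3 = 32 // 4 = 8
Final: R3 = 8

8


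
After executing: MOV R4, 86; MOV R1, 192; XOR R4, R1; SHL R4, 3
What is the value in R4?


Register state trace:
  MOV R4, 86  → R4 = 86 (0b01010110)
  MOV R1, 192  → R1 = 192 (0b11000000)
  XOR R4, R1  → R4 = 86 XOR 192 = 150 (0b10010110)
  SHL R4, 3  → R4 = 150 << 3 = 1200
Final: R4 = 1200

1200


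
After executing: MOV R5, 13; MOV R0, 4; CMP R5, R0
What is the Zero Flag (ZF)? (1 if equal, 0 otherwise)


Register state trace:
  MOV R5, 13  → R5 = 13
  MOV R0, 4  → R0 = 4
  CMP R5, R0  → computes 13 - 4 = 9
  Result is nonzero, so values are not equal
ZF = 0

0


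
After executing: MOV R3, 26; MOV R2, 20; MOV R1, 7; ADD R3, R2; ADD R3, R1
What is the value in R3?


Register state trace:
  MOV R3, 26  → R3 = 26
  MOV R2, 20  → R2 = 20
  MOV R1, 7  → R1 = 7
  ADD R3, R2  → R3 = 26 + 20 = 46
  ADD R3, R1  → R3 = 46 + 7 = 53
Final: R3 = 53

53


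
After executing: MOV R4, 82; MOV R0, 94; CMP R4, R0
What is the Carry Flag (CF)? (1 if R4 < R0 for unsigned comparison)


Register state trace:
  MOV R4, 82  → R4 = 82
  MOV R0, 94  → R0 = 94
  CMP R4, R0  → unsigned 82 - 94: borrow occurs
  82 < 94, so CF = 1
CF = 1

1


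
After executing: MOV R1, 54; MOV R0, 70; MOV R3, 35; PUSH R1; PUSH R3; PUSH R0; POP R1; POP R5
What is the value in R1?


Stack trace (top is rightmost):
  MOV R1, 54  → R1 = 54
  MOV R0, 70  → R0 = 70
  MOV R3, 35  → R3 = 35
  PUSH R1  → stack: [54]
  PUSH R3  → stack: [54, 35]
  PUSH R0  → stack: [54, 35, 70]
  POP R1  → R1 = 70, stack: [54, 35]
  POP R5  → R5 = 35, stack: [54]
Final: R1 = 70

70


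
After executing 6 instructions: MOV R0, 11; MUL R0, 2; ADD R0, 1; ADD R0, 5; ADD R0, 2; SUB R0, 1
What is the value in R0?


Register state trace:
  MOV R0, 11  → R0 = 11
  MUL R0, 2  → R0 = 11 * 2 = 22
  ADD R0, 1  → R0 = 22 + 1 = 23
  ADD R0, 5  → R0 = 23 + 5 = 28
  ADD R0, 2  → R0 = 28 + 2 = 30
  SUB R0, 1  → R0 = 30 - 1 = 29
Final: R0 = 29

29


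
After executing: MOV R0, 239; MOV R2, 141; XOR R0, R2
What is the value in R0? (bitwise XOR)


Register state trace:
  MOV R0, 239  → R0 = 239 (0b11101111)
  MOV R2, 141  → R2 = 141 (0b10001101)
  XOR R0, R2  → R0 = 239 XOR 141 = 98 (0b01100010)
Final: R0 = 98

98


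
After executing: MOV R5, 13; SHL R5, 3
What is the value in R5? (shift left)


Register state trace:
  MOV R5, 13  → R5 = 13
  SHL R5, 3  → R5 = 13 << 3 = 13 * 2^3 = 104
Final: R5 = 104

104


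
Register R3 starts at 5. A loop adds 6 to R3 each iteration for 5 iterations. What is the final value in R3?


Starting value: R3 = 5
  Iter 1: R3 = 5 + 6 = 11
  Iter 2: R3 = 11 + 6 = 17
  Iter 3: R3 = 17 + 6 = 23
  Iter 4: R3 = 23 + 6 = 29
  Iter 5: R3 = 29 + 6 = 35
Final: R3 = 35

35


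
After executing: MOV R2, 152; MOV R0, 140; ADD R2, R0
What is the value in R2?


Register state trace:
  MOV R2, 152  → R2 = 152
  MOV R0, 140  → R0 = 140
  ADD R2, R0  → R2 = 152 + 140 = 292
Final: R2 = 292

292


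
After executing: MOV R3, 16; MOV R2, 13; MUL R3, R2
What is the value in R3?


Register state trace:
  MOV R3, 16  → R3 = 16
  MOV R2, 13  → R2 = 13
  MUL R3, R2  → R3 = 16 * 13 = 208
Final: R3 = 208

208


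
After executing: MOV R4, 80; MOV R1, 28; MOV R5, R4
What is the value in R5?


Register state trace:
  MOV R4, 80  → R4 = 80
  MOV R1, 28  → R1 = 28
  MOV R5, R4  → R5 = 80
Final: R5 = 80

80


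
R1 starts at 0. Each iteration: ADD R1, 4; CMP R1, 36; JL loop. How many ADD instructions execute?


Loop trace (R1 starts at 0, target 36, step 4):
  ADD #1: R1 = 0 + 4 = 4  → 4 < 36, loop
  ADD #2: R1 = 4 + 4 = 8  → 8 < 36, loop
  ADD #3: R1 = 8 + 4 = 12  → 12 < 36, loop
  ADD #4: R1 = 12 + 4 = 16  → 16 < 36, loop
  ADD #5: R1 = 16 + 4 = 20  → 20 < 36, loop
  ADD #6: R1 = 20 + 4 = 24  → 24 < 36, loop
  ADD #7: R1 = 24 + 4 = 28  → 28 < 36, loop
  ADD #8: R1 = 28 + 4 = 32  → 32 < 36, loop
  ADD #9: R1 = 32 + 4 = 36  → 36 >= 36, exit
Total ADD instructions: 9

9


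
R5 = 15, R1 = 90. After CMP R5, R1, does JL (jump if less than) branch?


Trace:
  R5 = 15, R1 = 90
  CMP R5, R1  → compares 15 vs 90
  JL checks: is 15 less than 90?
  15 < 90, so condition is true
Branch taken: Yes

Yes


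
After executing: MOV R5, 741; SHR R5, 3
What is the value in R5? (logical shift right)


Register state trace:
  MOV R5, 741  → R5 = 741
  SHR R5, 3  → R5 = 741 >> 3 = 741 // 2^3 = 92
Final: R5 = 92

92


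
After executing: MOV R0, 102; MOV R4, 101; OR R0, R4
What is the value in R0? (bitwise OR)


Register state trace:
  MOV R0, 102  → R0 = 102 (0b01100110)
  MOV R4, 101  → R4 = 101 (0b01100101)
  OR R0, R4   → R0 = 102 OR 101 = 103 (0b01100111)
Final: R0 = 103

103


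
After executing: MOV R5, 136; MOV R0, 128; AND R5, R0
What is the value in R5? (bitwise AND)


Register state trace:
  MOV R5, 136  → R5 = 136 (0b10001000)
  MOV R0, 128  → R0 = 128 (0b10000000)
  AND R5, R0  → R5 = 136 AND 128 = 128 (0b10000000)
Final: R5 = 128

128


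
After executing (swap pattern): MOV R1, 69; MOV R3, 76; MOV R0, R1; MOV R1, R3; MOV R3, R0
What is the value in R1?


Register state trace (swap pattern):
  MOV R1, 69  → R1 = 69
  MOV R3, 76  → R3 = 76
  MOV R0, R1  → R0 = 69  (save R1)
  MOV R1, R3  → R1 = 76  (R1 gets R3's value)
  MOV R3, R0  → R3 = 69  (R3 gets saved value)
Final: R1 = 76

76


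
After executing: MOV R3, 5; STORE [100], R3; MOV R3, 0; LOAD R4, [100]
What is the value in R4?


Register and memory trace:
  MOV R3, 5  → R3 = 5
  STORE [100], R3  → mem[100] = 5
  MOV R3, 0  → R3 = 0
  LOAD R4, [100]  → R4 = mem[100] = 5
Final: R4 = 5

5


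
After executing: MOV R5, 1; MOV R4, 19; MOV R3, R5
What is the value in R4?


Register state trace:
  MOV R5, 1  → R5 = 1
  MOV R4, 19  → R4 = 19
  MOV R3, R5  → R3 = 1
Final: R4 = 19

19


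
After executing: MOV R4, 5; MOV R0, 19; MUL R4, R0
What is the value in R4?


Register state trace:
  MOV R4, 5  → R4 = 5
  MOV R0, 19  → R0 = 19
  MUL R4, R0  → R4 = 5 * 19 = 95
Final: R4 = 95

95


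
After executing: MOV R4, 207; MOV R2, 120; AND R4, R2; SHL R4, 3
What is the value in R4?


Register state trace:
  MOV R4, 207  → R4 = 207 (0b11001111)
  MOV R2, 120  → R2 = 120 (0b01111000)
  AND R4, R2  → R4 = 207 AND 120 = 72 (0b01001000)
  SHL R4, 3  → R4 = 72 << 3 = 576
Final: R4 = 576

576


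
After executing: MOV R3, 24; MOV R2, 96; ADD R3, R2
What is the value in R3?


Register state trace:
  MOV R3, 24  → R3 = 24
  MOV R2, 96  → R2 = 96
  ADD R3, R2  → R3 = 24 + 96 = 120
Final: R3 = 120

120


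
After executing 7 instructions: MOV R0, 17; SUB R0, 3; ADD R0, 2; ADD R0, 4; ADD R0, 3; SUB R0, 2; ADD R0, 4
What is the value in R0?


Register state trace:
  MOV R0, 17  → R0 = 17
  SUB R0, 3  → R0 = 17 - 3 = 14
  ADD R0, 2  → R0 = 14 + 2 = 16
  ADD R0, 4  → R0 = 16 + 4 = 20
  ADD R0, 3  → R0 = 20 + 3 = 23
  SUB R0, 2  → R0 = 23 - 2 = 21
  ADD R0, 4  → R0 = 21 + 4 = 25
Final: R0 = 25

25


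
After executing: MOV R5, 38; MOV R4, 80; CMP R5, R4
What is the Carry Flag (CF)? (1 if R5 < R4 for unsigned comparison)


Register state trace:
  MOV R5, 38  → R5 = 38
  MOV R4, 80  → R4 = 80
  CMP R5, R4  → unsigned 38 - 80: borrow occurs
  38 < 80, so CF = 1
CF = 1

1


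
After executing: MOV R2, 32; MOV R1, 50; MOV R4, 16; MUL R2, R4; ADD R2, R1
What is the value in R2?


Register state trace:
  MOV R2, 32  → R2 = 32
  MOV R1, 50  → R1 = 50
  MOV R4, 16  → R4 = 16
  MUL R2, R4  → R2 = 32 * 16 = 512
  ADD R2, R1  → R2 = 512 + 50 = 562
Final: R2 = 562

562


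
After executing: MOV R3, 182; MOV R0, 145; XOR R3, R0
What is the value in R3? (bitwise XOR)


Register state trace:
  MOV R3, 182  → R3 = 182 (0b10110110)
  MOV R0, 145  → R0 = 145 (0b10010001)
  XOR R3, R0  → R3 = 182 XOR 145 = 39 (0b00100111)
Final: R3 = 39

39


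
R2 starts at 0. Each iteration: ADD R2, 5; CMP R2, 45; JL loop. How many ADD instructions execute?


Loop trace (R2 starts at 0, target 45, step 5):
  ADD #1: R2 = 0 + 5 = 5  → 5 < 45, loop
  ADD #2: R2 = 5 + 5 = 10  → 10 < 45, loop
  ADD #3: R2 = 10 + 5 = 15  → 15 < 45, loop
  ADD #4: R2 = 15 + 5 = 20  → 20 < 45, loop
  ADD #5: R2 = 20 + 5 = 25  → 25 < 45, loop
  ADD #6: R2 = 25 + 5 = 30  → 30 < 45, loop
  ADD #7: R2 = 30 + 5 = 35  → 35 < 45, loop
  ADD #8: R2 = 35 + 5 = 40  → 40 < 45, loop
  ADD #9: R2 = 40 + 5 = 45  → 45 >= 45, exit
Total ADD instructions: 9

9


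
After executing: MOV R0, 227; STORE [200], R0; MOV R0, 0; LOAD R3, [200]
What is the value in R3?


Register and memory trace:
  MOV R0, 227  → R0 = 227
  STORE [200], R0  → mem[200] = 227
  MOV R0, 0  → R0 = 0
  LOAD R3, [200]  → R3 = mem[200] = 227
Final: R3 = 227

227


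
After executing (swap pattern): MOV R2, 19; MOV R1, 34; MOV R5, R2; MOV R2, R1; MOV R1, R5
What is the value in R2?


Register state trace (swap pattern):
  MOV R2, 19  → R2 = 19
  MOV R1, 34  → R1 = 34
  MOV R5, R2  → R5 = 19  (save R2)
  MOV R2, R1  → R2 = 34  (R2 gets R1's value)
  MOV R1, R5  → R1 = 19  (R1 gets saved value)
Final: R2 = 34

34


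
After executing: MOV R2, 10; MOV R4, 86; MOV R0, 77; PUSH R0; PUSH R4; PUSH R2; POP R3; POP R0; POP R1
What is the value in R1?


Stack trace (top is rightmost):
  MOV R2, 10  → R2 = 10
  MOV R4, 86  → R4 = 86
  MOV R0, 77  → R0 = 77
  PUSH R0  → stack: [77]
  PUSH R4  → stack: [77, 86]
  PUSH R2  → stack: [77, 86, 10]
  POP R3  → R3 = 10, stack: [77, 86]
  POP R0  → R0 = 86, stack: [77]
  POP R1  → R1 = 77, stack: []
Final: R1 = 77

77


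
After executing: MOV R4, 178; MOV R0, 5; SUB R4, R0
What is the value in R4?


Register state trace:
  MOV R4, 178  → R4 = 178
  MOV R0, 5  → R0 = 5
  SUB R4, R0  → R4 = 178 - 5 = 173
Final: R4 = 173

173


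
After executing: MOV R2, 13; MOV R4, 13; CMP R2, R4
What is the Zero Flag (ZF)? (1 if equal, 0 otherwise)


Register state trace:
  MOV R2, 13  → R2 = 13
  MOV R4, 13  → R4 = 13
  CMP R2, R4  → computes 13 - 13 = 0
  Result is zero, so values are equal
ZF = 1

1


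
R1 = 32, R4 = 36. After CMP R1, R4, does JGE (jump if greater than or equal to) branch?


Trace:
  R1 = 32, R4 = 36
  CMP R1, R4  → compares 32 vs 36
  JGE checks: is 32 greater than or equal to 36?
  32 < 36, so condition is false
Branch taken: No

No


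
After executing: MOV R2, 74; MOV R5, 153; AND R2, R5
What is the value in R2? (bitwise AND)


Register state trace:
  MOV R2, 74  → R2 = 74 (0b01001010)
  MOV R5, 153  → R5 = 153 (0b10011001)
  AND R2, R5  → R2 = 74 AND 153 = 8 (0b00001000)
Final: R2 = 8

8


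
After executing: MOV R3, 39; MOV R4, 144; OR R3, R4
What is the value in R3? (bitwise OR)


Register state trace:
  MOV R3, 39  → R3 = 39 (0b00100111)
  MOV R4, 144  → R4 = 144 (0b10010000)
  OR R3, R4   → R3 = 39 OR 144 = 183 (0b10110111)
Final: R3 = 183

183


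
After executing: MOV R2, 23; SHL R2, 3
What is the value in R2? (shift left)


Register state trace:
  MOV R2, 23  → R2 = 23
  SHL R2, 3  → R2 = 23 << 3 = 23 * 2^3 = 184
Final: R2 = 184

184


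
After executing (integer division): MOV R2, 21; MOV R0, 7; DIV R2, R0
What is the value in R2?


Register state trace:
  MOV R2, 21  → R2 = 21
  MOV R0, 7  → R0 = 7
  DIV R2, R0  → R2 = 21 // 7 = 3
Final: R2 = 3

3


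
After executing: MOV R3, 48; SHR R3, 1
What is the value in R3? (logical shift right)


Register state trace:
  MOV R3, 48  → R3 = 48
  SHR R3, 1  → R3 = 48 >> 1 = 48 // 2^1 = 24
Final: R3 = 24

24


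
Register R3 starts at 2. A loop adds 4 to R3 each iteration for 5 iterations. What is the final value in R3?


Starting value: R3 = 2
  Iter 1: R3 = 2 + 4 = 6
  Iter 2: R3 = 6 + 4 = 10
  Iter 3: R3 = 10 + 4 = 14
  Iter 4: R3 = 14 + 4 = 18
  Iter 5: R3 = 18 + 4 = 22
Final: R3 = 22

22


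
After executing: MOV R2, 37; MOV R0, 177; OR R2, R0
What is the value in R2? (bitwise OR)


Register state trace:
  MOV R2, 37  → R2 = 37 (0b00100101)
  MOV R0, 177  → R0 = 177 (0b10110001)
  OR R2, R0   → R2 = 37 OR 177 = 181 (0b10110101)
Final: R2 = 181

181


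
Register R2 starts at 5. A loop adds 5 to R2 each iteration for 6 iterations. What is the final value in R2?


Starting value: R2 = 5
  Iter 1: R2 = 5 + 5 = 10
  Iter 2: R2 = 10 + 5 = 15
  Iter 3: R2 = 15 + 5 = 20
  Iter 4: R2 = 20 + 5 = 25
  Iter 5: R2 = 25 + 5 = 30
  Iter 6: R2 = 30 + 5 = 35
Final: R2 = 35

35


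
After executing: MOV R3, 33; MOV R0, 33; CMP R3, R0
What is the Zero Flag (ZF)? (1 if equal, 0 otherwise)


Register state trace:
  MOV R3, 33  → R3 = 33
  MOV R0, 33  → R0 = 33
  CMP R3, R0  → computes 33 - 33 = 0
  Result is zero, so values are equal
ZF = 1

1


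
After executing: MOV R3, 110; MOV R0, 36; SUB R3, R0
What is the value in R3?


Register state trace:
  MOV R3, 110  → R3 = 110
  MOV R0, 36  → R0 = 36
  SUB R3, R0  → R3 = 110 - 36 = 74
Final: R3 = 74

74


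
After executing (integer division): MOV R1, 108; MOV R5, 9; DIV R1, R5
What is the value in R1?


Register state trace:
  MOV R1, 108  → R1 = 108
  MOV R5, 9  → R5 = 9
  DIV R1, R5  → R1 = 108 // 9 = 12
Final: R1 = 12

12


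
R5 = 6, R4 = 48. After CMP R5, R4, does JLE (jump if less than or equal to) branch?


Trace:
  R5 = 6, R4 = 48
  CMP R5, R4  → compares 6 vs 48
  JLE checks: is 6 less than or equal to 48?
  6 < 48, so condition is true
Branch taken: Yes

Yes


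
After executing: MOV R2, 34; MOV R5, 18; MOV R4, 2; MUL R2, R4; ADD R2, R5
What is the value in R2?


Register state trace:
  MOV R2, 34  → R2 = 34
  MOV R5, 18  → R5 = 18
  MOV R4, 2  → R4 = 2
  MUL R2, R4  → R2 = 34 * 2 = 68
  ADD R2, R5  → R2 = 68 + 18 = 86
Final: R2 = 86

86


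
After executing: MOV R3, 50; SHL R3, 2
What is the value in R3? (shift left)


Register state trace:
  MOV R3, 50  → R3 = 50
  SHL R3, 2  → R3 = 50 << 2 = 50 * 2^2 = 200
Final: R3 = 200

200


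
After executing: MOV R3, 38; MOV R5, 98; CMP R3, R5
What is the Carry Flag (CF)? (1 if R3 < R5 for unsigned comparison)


Register state trace:
  MOV R3, 38  → R3 = 38
  MOV R5, 98  → R5 = 98
  CMP R3, R5  → unsigned 38 - 98: borrow occurs
  38 < 98, so CF = 1
CF = 1

1


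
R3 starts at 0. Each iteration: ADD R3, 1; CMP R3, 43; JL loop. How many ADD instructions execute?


Loop trace (R3 starts at 0, target 43, step 1):
  ADD #1: R3 = 0 + 1 = 1  → 1 < 43, loop
  ADD #2: R3 = 1 + 1 = 2  → 2 < 43, loop
  ADD #3: R3 = 2 + 1 = 3  → 3 < 43, loop
  ADD #4: R3 = 3 + 1 = 4  → 4 < 43, loop
  ADD #5: R3 = 4 + 1 = 5  → 5 < 43, loop
  ADD #6: R3 = 5 + 1 = 6  → 6 < 43, loop
  ADD #7: R3 = 6 + 1 = 7  → 7 < 43, loop
  ADD #8: R3 = 7 + 1 = 8  → 8 < 43, loop
  ADD #9: R3 = 8 + 1 = 9  → 9 < 43, loop
  ADD #10: R3 = 9 + 1 = 10  → 10 < 43, loop
  ADD #11: R3 = 10 + 1 = 11  → 11 < 43, loop
  ADD #12: R3 = 11 + 1 = 12  → 12 < 43, loop
  ADD #13: R3 = 12 + 1 = 13  → 13 < 43, loop
  ADD #14: R3 = 13 + 1 = 14  → 14 < 43, loop
  ADD #15: R3 = 14 + 1 = 15  → 15 < 43, loop
  ADD #16: R3 = 15 + 1 = 16  → 16 < 43, loop
  ADD #17: R3 = 16 + 1 = 17  → 17 < 43, loop
  ADD #18: R3 = 17 + 1 = 18  → 18 < 43, loop
  ADD #19: R3 = 18 + 1 = 19  → 19 < 43, loop
  ADD #20: R3 = 19 + 1 = 20  → 20 < 43, loop
  ADD #21: R3 = 20 + 1 = 21  → 21 < 43, loop
  ADD #22: R3 = 21 + 1 = 22  → 22 < 43, loop
  ADD #23: R3 = 22 + 1 = 23  → 23 < 43, loop
  ADD #24: R3 = 23 + 1 = 24  → 24 < 43, loop
  ADD #25: R3 = 24 + 1 = 25  → 25 < 43, loop
  ADD #26: R3 = 25 + 1 = 26  → 26 < 43, loop
  ADD #27: R3 = 26 + 1 = 27  → 27 < 43, loop
  ADD #28: R3 = 27 + 1 = 28  → 28 < 43, loop
  ADD #29: R3 = 28 + 1 = 29  → 29 < 43, loop
  ADD #30: R3 = 29 + 1 = 30  → 30 < 43, loop
  ADD #31: R3 = 30 + 1 = 31  → 31 < 43, loop
  ADD #32: R3 = 31 + 1 = 32  → 32 < 43, loop
  ADD #33: R3 = 32 + 1 = 33  → 33 < 43, loop
  ADD #34: R3 = 33 + 1 = 34  → 34 < 43, loop
  ADD #35: R3 = 34 + 1 = 35  → 35 < 43, loop
  ADD #36: R3 = 35 + 1 = 36  → 36 < 43, loop
  ADD #37: R3 = 36 + 1 = 37  → 37 < 43, loop
  ADD #38: R3 = 37 + 1 = 38  → 38 < 43, loop
  ADD #39: R3 = 38 + 1 = 39  → 39 < 43, loop
  ADD #40: R3 = 39 + 1 = 40  → 40 < 43, loop
  ADD #41: R3 = 40 + 1 = 41  → 41 < 43, loop
  ADD #42: R3 = 41 + 1 = 42  → 42 < 43, loop
  ADD #43: R3 = 42 + 1 = 43  → 43 >= 43, exit
Total ADD instructions: 43

43


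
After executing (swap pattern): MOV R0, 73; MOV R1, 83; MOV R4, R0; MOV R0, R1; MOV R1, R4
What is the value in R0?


Register state trace (swap pattern):
  MOV R0, 73  → R0 = 73
  MOV R1, 83  → R1 = 83
  MOV R4, R0  → R4 = 73  (save R0)
  MOV R0, R1  → R0 = 83  (R0 gets R1's value)
  MOV R1, R4  → R1 = 73  (R1 gets saved value)
Final: R0 = 83

83


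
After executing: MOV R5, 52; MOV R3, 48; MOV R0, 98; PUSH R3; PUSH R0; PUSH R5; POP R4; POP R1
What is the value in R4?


Stack trace (top is rightmost):
  MOV R5, 52  → R5 = 52
  MOV R3, 48  → R3 = 48
  MOV R0, 98  → R0 = 98
  PUSH R3  → stack: [48]
  PUSH R0  → stack: [48, 98]
  PUSH R5  → stack: [48, 98, 52]
  POP R4  → R4 = 52, stack: [48, 98]
  POP R1  → R1 = 98, stack: [48]
Final: R4 = 52

52


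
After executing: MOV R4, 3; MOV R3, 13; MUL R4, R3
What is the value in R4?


Register state trace:
  MOV R4, 3  → R4 = 3
  MOV R3, 13  → R3 = 13
  MUL R4, R3  → R4 = 3 * 13 = 39
Final: R4 = 39

39


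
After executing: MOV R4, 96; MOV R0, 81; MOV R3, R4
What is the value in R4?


Register state trace:
  MOV R4, 96  → R4 = 96
  MOV R0, 81  → R0 = 81
  MOV R3, R4  → R3 = 96
Final: R4 = 96

96


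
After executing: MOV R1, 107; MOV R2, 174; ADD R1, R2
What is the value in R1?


Register state trace:
  MOV R1, 107  → R1 = 107
  MOV R2, 174  → R2 = 174
  ADD R1, R2  → R1 = 107 + 174 = 281
Final: R1 = 281

281


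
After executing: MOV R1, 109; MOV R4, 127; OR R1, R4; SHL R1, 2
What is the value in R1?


Register state trace:
  MOV R1, 109  → R1 = 109 (0b01101101)
  MOV R4, 127  → R4 = 127 (0b01111111)
  OR R1, R4  → R1 = 109 OR 127 = 127 (0b01111111)
  SHL R1, 2  → R1 = 127 << 2 = 508
Final: R1 = 508

508


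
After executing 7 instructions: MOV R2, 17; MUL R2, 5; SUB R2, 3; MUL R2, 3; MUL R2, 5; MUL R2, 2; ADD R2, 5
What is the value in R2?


Register state trace:
  MOV R2, 17  → R2 = 17
  MUL R2, 5  → R2 = 17 * 5 = 85
  SUB R2, 3  → R2 = 85 - 3 = 82
  MUL R2, 3  → R2 = 82 * 3 = 246
  MUL R2, 5  → R2 = 246 * 5 = 1230
  MUL R2, 2  → R2 = 1230 * 2 = 2460
  ADD R2, 5  → R2 = 2460 + 5 = 2465
Final: R2 = 2465

2465


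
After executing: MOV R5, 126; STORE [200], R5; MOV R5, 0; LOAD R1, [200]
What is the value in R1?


Register and memory trace:
  MOV R5, 126  → R5 = 126
  STORE [200], R5  → mem[200] = 126
  MOV R5, 0  → R5 = 0
  LOAD R1, [200]  → R1 = mem[200] = 126
Final: R1 = 126

126


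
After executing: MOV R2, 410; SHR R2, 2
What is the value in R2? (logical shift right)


Register state trace:
  MOV R2, 410  → R2 = 410
  SHR R2, 2  → R2 = 410 >> 2 = 410 // 2^2 = 102
Final: R2 = 102

102


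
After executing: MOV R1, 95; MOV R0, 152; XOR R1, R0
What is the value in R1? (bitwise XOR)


Register state trace:
  MOV R1, 95  → R1 = 95 (0b01011111)
  MOV R0, 152  → R0 = 152 (0b10011000)
  XOR R1, R0  → R1 = 95 XOR 152 = 199 (0b11000111)
Final: R1 = 199

199
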